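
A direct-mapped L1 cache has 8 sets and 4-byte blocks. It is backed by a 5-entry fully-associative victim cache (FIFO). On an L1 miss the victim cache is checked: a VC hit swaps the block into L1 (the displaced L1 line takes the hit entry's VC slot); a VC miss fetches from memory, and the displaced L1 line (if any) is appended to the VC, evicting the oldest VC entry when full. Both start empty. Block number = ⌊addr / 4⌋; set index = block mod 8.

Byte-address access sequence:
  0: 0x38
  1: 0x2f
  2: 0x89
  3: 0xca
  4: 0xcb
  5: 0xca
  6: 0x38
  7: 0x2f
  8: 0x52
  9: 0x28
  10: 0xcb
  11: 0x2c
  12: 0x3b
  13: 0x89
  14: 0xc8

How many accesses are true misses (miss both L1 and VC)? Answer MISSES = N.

0: 0x38 (blk 14, set 6) → MISS  vc=[]
1: 0x2f (blk 11, set 3) → MISS  vc=[]
2: 0x89 (blk 34, set 2) → MISS  vc=[]
3: 0xca (blk 50, set 2) → MISS  vc=[34]
4: 0xcb (blk 50, set 2) → L1-HIT  vc=[34]
5: 0xca (blk 50, set 2) → L1-HIT  vc=[34]
6: 0x38 (blk 14, set 6) → L1-HIT  vc=[34]
7: 0x2f (blk 11, set 3) → L1-HIT  vc=[34]
8: 0x52 (blk 20, set 4) → MISS  vc=[34]
9: 0x28 (blk 10, set 2) → MISS  vc=[34, 50]
10: 0xcb (blk 50, set 2) → VC-HIT  vc=[34, 10]
11: 0x2c (blk 11, set 3) → L1-HIT  vc=[34, 10]
12: 0x3b (blk 14, set 6) → L1-HIT  vc=[34, 10]
13: 0x89 (blk 34, set 2) → VC-HIT  vc=[50, 10]
14: 0xc8 (blk 50, set 2) → VC-HIT  vc=[34, 10]

MISSES = 6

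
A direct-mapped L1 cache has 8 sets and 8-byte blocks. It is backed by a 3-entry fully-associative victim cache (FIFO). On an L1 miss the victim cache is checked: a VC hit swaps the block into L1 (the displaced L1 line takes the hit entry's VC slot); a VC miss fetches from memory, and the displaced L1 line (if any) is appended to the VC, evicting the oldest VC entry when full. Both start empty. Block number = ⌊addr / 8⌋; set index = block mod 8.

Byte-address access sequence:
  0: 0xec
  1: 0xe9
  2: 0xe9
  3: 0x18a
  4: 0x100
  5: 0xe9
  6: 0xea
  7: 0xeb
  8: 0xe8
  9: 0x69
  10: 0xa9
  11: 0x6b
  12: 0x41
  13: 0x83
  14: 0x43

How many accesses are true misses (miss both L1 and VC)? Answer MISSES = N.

MISSES = 7

#0 0xec→b29/s5 MISS; vc=[]
#1 0xe9→b29/s5 L1-HIT; vc=[]
#2 0xe9→b29/s5 L1-HIT; vc=[]
#3 0x18a→b49/s1 MISS; vc=[]
#4 0x100→b32/s0 MISS; vc=[]
#5 0xe9→b29/s5 L1-HIT; vc=[]
#6 0xea→b29/s5 L1-HIT; vc=[]
#7 0xeb→b29/s5 L1-HIT; vc=[]
#8 0xe8→b29/s5 L1-HIT; vc=[]
#9 0x69→b13/s5 MISS; vc=[29]
#10 0xa9→b21/s5 MISS; vc=[29,13]
#11 0x6b→b13/s5 VC-HIT; vc=[29,21]
#12 0x41→b8/s0 MISS; vc=[29,21,32]
#13 0x83→b16/s0 MISS; vc=[21,32,8]
#14 0x43→b8/s0 VC-HIT; vc=[21,32,16]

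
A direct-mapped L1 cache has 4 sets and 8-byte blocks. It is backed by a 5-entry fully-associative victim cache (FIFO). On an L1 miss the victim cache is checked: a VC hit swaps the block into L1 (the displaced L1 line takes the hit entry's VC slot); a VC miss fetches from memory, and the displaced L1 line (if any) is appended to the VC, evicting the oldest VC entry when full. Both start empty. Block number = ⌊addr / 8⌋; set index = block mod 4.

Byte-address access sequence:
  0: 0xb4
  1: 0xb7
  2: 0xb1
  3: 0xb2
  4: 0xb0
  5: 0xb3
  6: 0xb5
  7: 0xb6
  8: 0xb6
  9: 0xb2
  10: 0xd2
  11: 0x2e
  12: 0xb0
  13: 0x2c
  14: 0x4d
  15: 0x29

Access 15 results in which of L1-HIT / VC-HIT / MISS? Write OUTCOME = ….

0: 0xb4 (blk 22, set 2) → MISS  vc=[]
1: 0xb7 (blk 22, set 2) → L1-HIT  vc=[]
2: 0xb1 (blk 22, set 2) → L1-HIT  vc=[]
3: 0xb2 (blk 22, set 2) → L1-HIT  vc=[]
4: 0xb0 (blk 22, set 2) → L1-HIT  vc=[]
5: 0xb3 (blk 22, set 2) → L1-HIT  vc=[]
6: 0xb5 (blk 22, set 2) → L1-HIT  vc=[]
7: 0xb6 (blk 22, set 2) → L1-HIT  vc=[]
8: 0xb6 (blk 22, set 2) → L1-HIT  vc=[]
9: 0xb2 (blk 22, set 2) → L1-HIT  vc=[]
10: 0xd2 (blk 26, set 2) → MISS  vc=[22]
11: 0x2e (blk 5, set 1) → MISS  vc=[22]
12: 0xb0 (blk 22, set 2) → VC-HIT  vc=[26]
13: 0x2c (blk 5, set 1) → L1-HIT  vc=[26]
14: 0x4d (blk 9, set 1) → MISS  vc=[26, 5]
15: 0x29 (blk 5, set 1) → VC-HIT  vc=[26, 9]

OUTCOME = VC-HIT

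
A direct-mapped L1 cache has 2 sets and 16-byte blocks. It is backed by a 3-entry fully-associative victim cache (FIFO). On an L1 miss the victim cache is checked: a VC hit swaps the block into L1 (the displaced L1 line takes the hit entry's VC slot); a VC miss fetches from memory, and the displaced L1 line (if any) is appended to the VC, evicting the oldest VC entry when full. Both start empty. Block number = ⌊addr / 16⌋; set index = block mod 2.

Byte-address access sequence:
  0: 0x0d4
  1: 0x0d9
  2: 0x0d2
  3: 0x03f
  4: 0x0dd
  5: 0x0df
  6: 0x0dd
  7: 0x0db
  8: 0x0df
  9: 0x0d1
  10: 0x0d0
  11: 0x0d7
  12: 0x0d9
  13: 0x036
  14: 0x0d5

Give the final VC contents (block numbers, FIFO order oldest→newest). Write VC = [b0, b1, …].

#0 0xd4→b13/s1 MISS; vc=[]
#1 0xd9→b13/s1 L1-HIT; vc=[]
#2 0xd2→b13/s1 L1-HIT; vc=[]
#3 0x3f→b3/s1 MISS; vc=[13]
#4 0xdd→b13/s1 VC-HIT; vc=[3]
#5 0xdf→b13/s1 L1-HIT; vc=[3]
#6 0xdd→b13/s1 L1-HIT; vc=[3]
#7 0xdb→b13/s1 L1-HIT; vc=[3]
#8 0xdf→b13/s1 L1-HIT; vc=[3]
#9 0xd1→b13/s1 L1-HIT; vc=[3]
#10 0xd0→b13/s1 L1-HIT; vc=[3]
#11 0xd7→b13/s1 L1-HIT; vc=[3]
#12 0xd9→b13/s1 L1-HIT; vc=[3]
#13 0x36→b3/s1 VC-HIT; vc=[13]
#14 0xd5→b13/s1 VC-HIT; vc=[3]

VC = [3]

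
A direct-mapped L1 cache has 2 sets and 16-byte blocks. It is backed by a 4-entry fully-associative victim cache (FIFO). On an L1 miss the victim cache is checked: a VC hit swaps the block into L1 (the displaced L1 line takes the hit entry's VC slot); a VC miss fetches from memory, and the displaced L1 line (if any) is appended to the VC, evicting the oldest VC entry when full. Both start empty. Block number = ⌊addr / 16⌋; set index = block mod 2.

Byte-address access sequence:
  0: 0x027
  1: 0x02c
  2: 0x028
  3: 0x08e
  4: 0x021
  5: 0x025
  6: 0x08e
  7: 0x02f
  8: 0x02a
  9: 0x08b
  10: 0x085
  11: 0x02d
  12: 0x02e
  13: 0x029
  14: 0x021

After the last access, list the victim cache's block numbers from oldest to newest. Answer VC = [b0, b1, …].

#0 0x27→b2/s0 MISS; vc=[]
#1 0x2c→b2/s0 L1-HIT; vc=[]
#2 0x28→b2/s0 L1-HIT; vc=[]
#3 0x8e→b8/s0 MISS; vc=[2]
#4 0x21→b2/s0 VC-HIT; vc=[8]
#5 0x25→b2/s0 L1-HIT; vc=[8]
#6 0x8e→b8/s0 VC-HIT; vc=[2]
#7 0x2f→b2/s0 VC-HIT; vc=[8]
#8 0x2a→b2/s0 L1-HIT; vc=[8]
#9 0x8b→b8/s0 VC-HIT; vc=[2]
#10 0x85→b8/s0 L1-HIT; vc=[2]
#11 0x2d→b2/s0 VC-HIT; vc=[8]
#12 0x2e→b2/s0 L1-HIT; vc=[8]
#13 0x29→b2/s0 L1-HIT; vc=[8]
#14 0x21→b2/s0 L1-HIT; vc=[8]

VC = [8]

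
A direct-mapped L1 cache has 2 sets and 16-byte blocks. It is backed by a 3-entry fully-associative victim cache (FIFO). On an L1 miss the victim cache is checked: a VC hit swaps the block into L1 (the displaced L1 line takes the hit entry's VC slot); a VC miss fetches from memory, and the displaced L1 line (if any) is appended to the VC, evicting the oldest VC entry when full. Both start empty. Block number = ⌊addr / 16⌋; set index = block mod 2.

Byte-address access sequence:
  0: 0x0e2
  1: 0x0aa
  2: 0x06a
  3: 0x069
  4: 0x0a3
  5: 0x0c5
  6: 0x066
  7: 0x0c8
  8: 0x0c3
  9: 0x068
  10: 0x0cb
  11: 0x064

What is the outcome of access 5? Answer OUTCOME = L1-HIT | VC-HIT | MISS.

OUTCOME = MISS

  [0] addr=0xe2 blk=14 s=0: MISS | VC []
  [1] addr=0xaa blk=10 s=0: MISS | VC [14]
  [2] addr=0x6a blk=6 s=0: MISS | VC [14, 10]
  [3] addr=0x69 blk=6 s=0: L1-HIT | VC [14, 10]
  [4] addr=0xa3 blk=10 s=0: VC-HIT | VC [14, 6]
  [5] addr=0xc5 blk=12 s=0: MISS | VC [14, 6, 10]
  [6] addr=0x66 blk=6 s=0: VC-HIT | VC [14, 12, 10]
  [7] addr=0xc8 blk=12 s=0: VC-HIT | VC [14, 6, 10]
  [8] addr=0xc3 blk=12 s=0: L1-HIT | VC [14, 6, 10]
  [9] addr=0x68 blk=6 s=0: VC-HIT | VC [14, 12, 10]
  [10] addr=0xcb blk=12 s=0: VC-HIT | VC [14, 6, 10]
  [11] addr=0x64 blk=6 s=0: VC-HIT | VC [14, 12, 10]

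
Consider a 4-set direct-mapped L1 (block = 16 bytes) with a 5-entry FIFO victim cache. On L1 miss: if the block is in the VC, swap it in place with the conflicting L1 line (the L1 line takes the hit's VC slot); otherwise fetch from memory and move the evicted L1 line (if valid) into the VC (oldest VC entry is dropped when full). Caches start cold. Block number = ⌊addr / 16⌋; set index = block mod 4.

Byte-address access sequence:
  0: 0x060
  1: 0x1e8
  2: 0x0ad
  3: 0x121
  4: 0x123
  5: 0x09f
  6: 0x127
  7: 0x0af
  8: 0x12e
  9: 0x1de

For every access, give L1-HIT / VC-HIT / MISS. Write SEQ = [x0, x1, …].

  [0] addr=0x60 blk=6 s=2: MISS | VC []
  [1] addr=0x1e8 blk=30 s=2: MISS | VC [6]
  [2] addr=0xad blk=10 s=2: MISS | VC [6, 30]
  [3] addr=0x121 blk=18 s=2: MISS | VC [6, 30, 10]
  [4] addr=0x123 blk=18 s=2: L1-HIT | VC [6, 30, 10]
  [5] addr=0x9f blk=9 s=1: MISS | VC [6, 30, 10]
  [6] addr=0x127 blk=18 s=2: L1-HIT | VC [6, 30, 10]
  [7] addr=0xaf blk=10 s=2: VC-HIT | VC [6, 30, 18]
  [8] addr=0x12e blk=18 s=2: VC-HIT | VC [6, 30, 10]
  [9] addr=0x1de blk=29 s=1: MISS | VC [6, 30, 10, 9]

SEQ = [MISS, MISS, MISS, MISS, L1-HIT, MISS, L1-HIT, VC-HIT, VC-HIT, MISS]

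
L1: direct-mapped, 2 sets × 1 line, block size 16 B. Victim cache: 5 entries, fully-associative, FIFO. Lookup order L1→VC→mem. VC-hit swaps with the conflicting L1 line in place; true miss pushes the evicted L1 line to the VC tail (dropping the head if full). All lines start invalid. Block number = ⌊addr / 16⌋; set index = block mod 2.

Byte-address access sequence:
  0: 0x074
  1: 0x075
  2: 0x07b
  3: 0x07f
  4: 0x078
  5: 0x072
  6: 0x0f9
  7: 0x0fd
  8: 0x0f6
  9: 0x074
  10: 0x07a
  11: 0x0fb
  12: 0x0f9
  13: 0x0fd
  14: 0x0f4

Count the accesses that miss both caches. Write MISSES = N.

0: 0x74 (blk 7, set 1) → MISS  vc=[]
1: 0x75 (blk 7, set 1) → L1-HIT  vc=[]
2: 0x7b (blk 7, set 1) → L1-HIT  vc=[]
3: 0x7f (blk 7, set 1) → L1-HIT  vc=[]
4: 0x78 (blk 7, set 1) → L1-HIT  vc=[]
5: 0x72 (blk 7, set 1) → L1-HIT  vc=[]
6: 0xf9 (blk 15, set 1) → MISS  vc=[7]
7: 0xfd (blk 15, set 1) → L1-HIT  vc=[7]
8: 0xf6 (blk 15, set 1) → L1-HIT  vc=[7]
9: 0x74 (blk 7, set 1) → VC-HIT  vc=[15]
10: 0x7a (blk 7, set 1) → L1-HIT  vc=[15]
11: 0xfb (blk 15, set 1) → VC-HIT  vc=[7]
12: 0xf9 (blk 15, set 1) → L1-HIT  vc=[7]
13: 0xfd (blk 15, set 1) → L1-HIT  vc=[7]
14: 0xf4 (blk 15, set 1) → L1-HIT  vc=[7]

MISSES = 2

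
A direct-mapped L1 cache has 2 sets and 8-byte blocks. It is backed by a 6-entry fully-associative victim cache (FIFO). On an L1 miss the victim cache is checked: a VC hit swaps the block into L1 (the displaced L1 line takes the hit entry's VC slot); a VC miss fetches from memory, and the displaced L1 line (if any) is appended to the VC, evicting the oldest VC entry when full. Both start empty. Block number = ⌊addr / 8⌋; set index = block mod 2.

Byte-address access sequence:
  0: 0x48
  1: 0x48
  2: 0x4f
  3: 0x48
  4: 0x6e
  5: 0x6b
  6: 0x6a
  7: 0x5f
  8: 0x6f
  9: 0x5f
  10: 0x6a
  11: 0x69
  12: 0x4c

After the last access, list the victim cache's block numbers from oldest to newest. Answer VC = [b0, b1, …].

VC = [13, 11]

#0 0x48→b9/s1 MISS; vc=[]
#1 0x48→b9/s1 L1-HIT; vc=[]
#2 0x4f→b9/s1 L1-HIT; vc=[]
#3 0x48→b9/s1 L1-HIT; vc=[]
#4 0x6e→b13/s1 MISS; vc=[9]
#5 0x6b→b13/s1 L1-HIT; vc=[9]
#6 0x6a→b13/s1 L1-HIT; vc=[9]
#7 0x5f→b11/s1 MISS; vc=[9,13]
#8 0x6f→b13/s1 VC-HIT; vc=[9,11]
#9 0x5f→b11/s1 VC-HIT; vc=[9,13]
#10 0x6a→b13/s1 VC-HIT; vc=[9,11]
#11 0x69→b13/s1 L1-HIT; vc=[9,11]
#12 0x4c→b9/s1 VC-HIT; vc=[13,11]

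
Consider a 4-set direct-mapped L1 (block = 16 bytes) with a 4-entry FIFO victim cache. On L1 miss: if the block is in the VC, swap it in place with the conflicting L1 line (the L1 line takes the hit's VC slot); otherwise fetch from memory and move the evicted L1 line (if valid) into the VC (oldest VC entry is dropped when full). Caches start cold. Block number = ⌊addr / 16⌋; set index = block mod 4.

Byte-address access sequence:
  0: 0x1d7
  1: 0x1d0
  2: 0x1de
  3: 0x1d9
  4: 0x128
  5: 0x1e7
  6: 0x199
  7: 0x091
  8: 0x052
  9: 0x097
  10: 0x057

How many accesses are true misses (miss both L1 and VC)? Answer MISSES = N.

0: 0x1d7 (blk 29, set 1) → MISS  vc=[]
1: 0x1d0 (blk 29, set 1) → L1-HIT  vc=[]
2: 0x1de (blk 29, set 1) → L1-HIT  vc=[]
3: 0x1d9 (blk 29, set 1) → L1-HIT  vc=[]
4: 0x128 (blk 18, set 2) → MISS  vc=[]
5: 0x1e7 (blk 30, set 2) → MISS  vc=[18]
6: 0x199 (blk 25, set 1) → MISS  vc=[18, 29]
7: 0x91 (blk 9, set 1) → MISS  vc=[18, 29, 25]
8: 0x52 (blk 5, set 1) → MISS  vc=[18, 29, 25, 9]
9: 0x97 (blk 9, set 1) → VC-HIT  vc=[18, 29, 25, 5]
10: 0x57 (blk 5, set 1) → VC-HIT  vc=[18, 29, 25, 9]

MISSES = 6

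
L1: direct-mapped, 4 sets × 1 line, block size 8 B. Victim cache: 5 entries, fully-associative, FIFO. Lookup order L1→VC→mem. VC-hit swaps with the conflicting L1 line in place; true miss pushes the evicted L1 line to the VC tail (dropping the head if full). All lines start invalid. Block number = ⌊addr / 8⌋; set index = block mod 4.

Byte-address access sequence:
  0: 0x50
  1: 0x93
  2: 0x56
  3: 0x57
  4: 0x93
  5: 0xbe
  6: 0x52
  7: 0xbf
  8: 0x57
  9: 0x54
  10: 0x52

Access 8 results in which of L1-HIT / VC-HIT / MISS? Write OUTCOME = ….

  [0] addr=0x50 blk=10 s=2: MISS | VC []
  [1] addr=0x93 blk=18 s=2: MISS | VC [10]
  [2] addr=0x56 blk=10 s=2: VC-HIT | VC [18]
  [3] addr=0x57 blk=10 s=2: L1-HIT | VC [18]
  [4] addr=0x93 blk=18 s=2: VC-HIT | VC [10]
  [5] addr=0xbe blk=23 s=3: MISS | VC [10]
  [6] addr=0x52 blk=10 s=2: VC-HIT | VC [18]
  [7] addr=0xbf blk=23 s=3: L1-HIT | VC [18]
  [8] addr=0x57 blk=10 s=2: L1-HIT | VC [18]
  [9] addr=0x54 blk=10 s=2: L1-HIT | VC [18]
  [10] addr=0x52 blk=10 s=2: L1-HIT | VC [18]

OUTCOME = L1-HIT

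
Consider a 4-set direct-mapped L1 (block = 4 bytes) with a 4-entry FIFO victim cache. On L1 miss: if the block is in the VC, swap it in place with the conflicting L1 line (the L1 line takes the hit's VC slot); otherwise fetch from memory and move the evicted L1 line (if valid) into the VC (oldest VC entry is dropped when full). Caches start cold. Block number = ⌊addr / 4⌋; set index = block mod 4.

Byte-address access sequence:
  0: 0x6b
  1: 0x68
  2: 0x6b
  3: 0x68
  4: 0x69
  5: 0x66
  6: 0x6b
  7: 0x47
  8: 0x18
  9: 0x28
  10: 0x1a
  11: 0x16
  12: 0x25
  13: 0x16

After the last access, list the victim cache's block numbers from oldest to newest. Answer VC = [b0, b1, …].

  [0] addr=0x6b blk=26 s=2: MISS | VC []
  [1] addr=0x68 blk=26 s=2: L1-HIT | VC []
  [2] addr=0x6b blk=26 s=2: L1-HIT | VC []
  [3] addr=0x68 blk=26 s=2: L1-HIT | VC []
  [4] addr=0x69 blk=26 s=2: L1-HIT | VC []
  [5] addr=0x66 blk=25 s=1: MISS | VC []
  [6] addr=0x6b blk=26 s=2: L1-HIT | VC []
  [7] addr=0x47 blk=17 s=1: MISS | VC [25]
  [8] addr=0x18 blk=6 s=2: MISS | VC [25, 26]
  [9] addr=0x28 blk=10 s=2: MISS | VC [25, 26, 6]
  [10] addr=0x1a blk=6 s=2: VC-HIT | VC [25, 26, 10]
  [11] addr=0x16 blk=5 s=1: MISS | VC [25, 26, 10, 17]
  [12] addr=0x25 blk=9 s=1: MISS | VC [26, 10, 17, 5]
  [13] addr=0x16 blk=5 s=1: VC-HIT | VC [26, 10, 17, 9]

VC = [26, 10, 17, 9]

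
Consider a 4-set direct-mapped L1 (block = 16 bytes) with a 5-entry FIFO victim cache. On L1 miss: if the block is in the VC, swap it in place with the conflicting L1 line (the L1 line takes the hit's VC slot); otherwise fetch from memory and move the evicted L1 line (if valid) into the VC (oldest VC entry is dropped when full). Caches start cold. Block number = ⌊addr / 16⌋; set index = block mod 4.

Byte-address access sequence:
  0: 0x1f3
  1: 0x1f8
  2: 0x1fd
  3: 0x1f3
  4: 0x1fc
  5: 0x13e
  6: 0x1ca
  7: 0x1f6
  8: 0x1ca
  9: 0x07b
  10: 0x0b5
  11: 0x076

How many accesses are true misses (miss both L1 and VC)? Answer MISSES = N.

MISSES = 5

0: 0x1f3 (blk 31, set 3) → MISS  vc=[]
1: 0x1f8 (blk 31, set 3) → L1-HIT  vc=[]
2: 0x1fd (blk 31, set 3) → L1-HIT  vc=[]
3: 0x1f3 (blk 31, set 3) → L1-HIT  vc=[]
4: 0x1fc (blk 31, set 3) → L1-HIT  vc=[]
5: 0x13e (blk 19, set 3) → MISS  vc=[31]
6: 0x1ca (blk 28, set 0) → MISS  vc=[31]
7: 0x1f6 (blk 31, set 3) → VC-HIT  vc=[19]
8: 0x1ca (blk 28, set 0) → L1-HIT  vc=[19]
9: 0x7b (blk 7, set 3) → MISS  vc=[19, 31]
10: 0xb5 (blk 11, set 3) → MISS  vc=[19, 31, 7]
11: 0x76 (blk 7, set 3) → VC-HIT  vc=[19, 31, 11]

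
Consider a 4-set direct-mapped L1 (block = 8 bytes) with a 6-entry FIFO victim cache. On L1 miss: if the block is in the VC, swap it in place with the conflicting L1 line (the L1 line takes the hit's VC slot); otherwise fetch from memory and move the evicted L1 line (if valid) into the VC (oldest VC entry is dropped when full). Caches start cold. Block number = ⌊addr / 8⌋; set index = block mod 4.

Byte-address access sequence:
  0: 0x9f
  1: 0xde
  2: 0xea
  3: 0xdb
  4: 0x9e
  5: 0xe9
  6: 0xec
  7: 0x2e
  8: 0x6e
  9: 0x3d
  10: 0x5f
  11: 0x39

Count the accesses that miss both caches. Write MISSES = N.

MISSES = 7

  [0] addr=0x9f blk=19 s=3: MISS | VC []
  [1] addr=0xde blk=27 s=3: MISS | VC [19]
  [2] addr=0xea blk=29 s=1: MISS | VC [19]
  [3] addr=0xdb blk=27 s=3: L1-HIT | VC [19]
  [4] addr=0x9e blk=19 s=3: VC-HIT | VC [27]
  [5] addr=0xe9 blk=29 s=1: L1-HIT | VC [27]
  [6] addr=0xec blk=29 s=1: L1-HIT | VC [27]
  [7] addr=0x2e blk=5 s=1: MISS | VC [27, 29]
  [8] addr=0x6e blk=13 s=1: MISS | VC [27, 29, 5]
  [9] addr=0x3d blk=7 s=3: MISS | VC [27, 29, 5, 19]
  [10] addr=0x5f blk=11 s=3: MISS | VC [27, 29, 5, 19, 7]
  [11] addr=0x39 blk=7 s=3: VC-HIT | VC [27, 29, 5, 19, 11]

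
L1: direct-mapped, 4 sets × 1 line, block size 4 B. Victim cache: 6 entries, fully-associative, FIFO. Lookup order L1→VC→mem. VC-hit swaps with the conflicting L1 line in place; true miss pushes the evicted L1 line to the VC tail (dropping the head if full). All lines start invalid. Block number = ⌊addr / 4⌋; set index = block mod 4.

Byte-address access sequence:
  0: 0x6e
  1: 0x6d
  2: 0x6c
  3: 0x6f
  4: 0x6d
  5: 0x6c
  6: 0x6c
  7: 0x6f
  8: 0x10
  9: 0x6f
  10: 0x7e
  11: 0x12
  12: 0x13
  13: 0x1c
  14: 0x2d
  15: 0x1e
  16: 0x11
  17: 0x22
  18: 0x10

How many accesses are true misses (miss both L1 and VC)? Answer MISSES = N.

#0 0x6e→b27/s3 MISS; vc=[]
#1 0x6d→b27/s3 L1-HIT; vc=[]
#2 0x6c→b27/s3 L1-HIT; vc=[]
#3 0x6f→b27/s3 L1-HIT; vc=[]
#4 0x6d→b27/s3 L1-HIT; vc=[]
#5 0x6c→b27/s3 L1-HIT; vc=[]
#6 0x6c→b27/s3 L1-HIT; vc=[]
#7 0x6f→b27/s3 L1-HIT; vc=[]
#8 0x10→b4/s0 MISS; vc=[]
#9 0x6f→b27/s3 L1-HIT; vc=[]
#10 0x7e→b31/s3 MISS; vc=[27]
#11 0x12→b4/s0 L1-HIT; vc=[27]
#12 0x13→b4/s0 L1-HIT; vc=[27]
#13 0x1c→b7/s3 MISS; vc=[27,31]
#14 0x2d→b11/s3 MISS; vc=[27,31,7]
#15 0x1e→b7/s3 VC-HIT; vc=[27,31,11]
#16 0x11→b4/s0 L1-HIT; vc=[27,31,11]
#17 0x22→b8/s0 MISS; vc=[27,31,11,4]
#18 0x10→b4/s0 VC-HIT; vc=[27,31,11,8]

MISSES = 6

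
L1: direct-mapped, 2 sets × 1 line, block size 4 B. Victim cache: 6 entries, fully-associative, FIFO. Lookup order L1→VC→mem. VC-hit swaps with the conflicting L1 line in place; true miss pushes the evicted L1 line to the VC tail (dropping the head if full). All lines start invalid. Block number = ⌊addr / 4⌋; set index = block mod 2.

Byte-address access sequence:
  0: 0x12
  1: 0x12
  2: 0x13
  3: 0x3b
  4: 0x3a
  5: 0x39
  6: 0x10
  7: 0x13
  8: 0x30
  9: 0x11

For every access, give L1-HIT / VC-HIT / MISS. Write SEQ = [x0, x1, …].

SEQ = [MISS, L1-HIT, L1-HIT, MISS, L1-HIT, L1-HIT, VC-HIT, L1-HIT, MISS, VC-HIT]

#0 0x12→b4/s0 MISS; vc=[]
#1 0x12→b4/s0 L1-HIT; vc=[]
#2 0x13→b4/s0 L1-HIT; vc=[]
#3 0x3b→b14/s0 MISS; vc=[4]
#4 0x3a→b14/s0 L1-HIT; vc=[4]
#5 0x39→b14/s0 L1-HIT; vc=[4]
#6 0x10→b4/s0 VC-HIT; vc=[14]
#7 0x13→b4/s0 L1-HIT; vc=[14]
#8 0x30→b12/s0 MISS; vc=[14,4]
#9 0x11→b4/s0 VC-HIT; vc=[14,12]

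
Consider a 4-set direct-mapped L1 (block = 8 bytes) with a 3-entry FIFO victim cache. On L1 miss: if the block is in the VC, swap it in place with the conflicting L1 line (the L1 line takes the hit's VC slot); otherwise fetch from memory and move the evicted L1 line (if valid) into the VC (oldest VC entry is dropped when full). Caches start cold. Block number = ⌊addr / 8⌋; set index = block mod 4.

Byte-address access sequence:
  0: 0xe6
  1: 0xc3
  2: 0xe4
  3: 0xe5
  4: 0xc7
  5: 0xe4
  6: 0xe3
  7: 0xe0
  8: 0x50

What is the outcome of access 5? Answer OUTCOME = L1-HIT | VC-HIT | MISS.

#0 0xe6→b28/s0 MISS; vc=[]
#1 0xc3→b24/s0 MISS; vc=[28]
#2 0xe4→b28/s0 VC-HIT; vc=[24]
#3 0xe5→b28/s0 L1-HIT; vc=[24]
#4 0xc7→b24/s0 VC-HIT; vc=[28]
#5 0xe4→b28/s0 VC-HIT; vc=[24]
#6 0xe3→b28/s0 L1-HIT; vc=[24]
#7 0xe0→b28/s0 L1-HIT; vc=[24]
#8 0x50→b10/s2 MISS; vc=[24]

OUTCOME = VC-HIT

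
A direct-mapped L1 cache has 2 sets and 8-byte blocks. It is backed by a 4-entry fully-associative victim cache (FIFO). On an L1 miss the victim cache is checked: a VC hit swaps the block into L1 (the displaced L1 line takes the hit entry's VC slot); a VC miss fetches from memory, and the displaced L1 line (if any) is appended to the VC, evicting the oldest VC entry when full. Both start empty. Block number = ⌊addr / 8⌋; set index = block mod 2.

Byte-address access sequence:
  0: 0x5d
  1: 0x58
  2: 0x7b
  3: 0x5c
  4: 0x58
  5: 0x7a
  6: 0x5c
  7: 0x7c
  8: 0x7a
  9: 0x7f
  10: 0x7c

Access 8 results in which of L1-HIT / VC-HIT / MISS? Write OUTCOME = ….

#0 0x5d→b11/s1 MISS; vc=[]
#1 0x58→b11/s1 L1-HIT; vc=[]
#2 0x7b→b15/s1 MISS; vc=[11]
#3 0x5c→b11/s1 VC-HIT; vc=[15]
#4 0x58→b11/s1 L1-HIT; vc=[15]
#5 0x7a→b15/s1 VC-HIT; vc=[11]
#6 0x5c→b11/s1 VC-HIT; vc=[15]
#7 0x7c→b15/s1 VC-HIT; vc=[11]
#8 0x7a→b15/s1 L1-HIT; vc=[11]
#9 0x7f→b15/s1 L1-HIT; vc=[11]
#10 0x7c→b15/s1 L1-HIT; vc=[11]

OUTCOME = L1-HIT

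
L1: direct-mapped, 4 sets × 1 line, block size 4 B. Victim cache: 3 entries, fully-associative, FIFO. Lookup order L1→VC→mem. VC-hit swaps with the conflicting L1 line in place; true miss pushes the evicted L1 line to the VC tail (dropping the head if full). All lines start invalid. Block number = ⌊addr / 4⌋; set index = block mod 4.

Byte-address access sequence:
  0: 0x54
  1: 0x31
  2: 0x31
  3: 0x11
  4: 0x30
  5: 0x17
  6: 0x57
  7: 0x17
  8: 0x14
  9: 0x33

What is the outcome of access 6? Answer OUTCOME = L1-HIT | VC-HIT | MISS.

0: 0x54 (blk 21, set 1) → MISS  vc=[]
1: 0x31 (blk 12, set 0) → MISS  vc=[]
2: 0x31 (blk 12, set 0) → L1-HIT  vc=[]
3: 0x11 (blk 4, set 0) → MISS  vc=[12]
4: 0x30 (blk 12, set 0) → VC-HIT  vc=[4]
5: 0x17 (blk 5, set 1) → MISS  vc=[4, 21]
6: 0x57 (blk 21, set 1) → VC-HIT  vc=[4, 5]
7: 0x17 (blk 5, set 1) → VC-HIT  vc=[4, 21]
8: 0x14 (blk 5, set 1) → L1-HIT  vc=[4, 21]
9: 0x33 (blk 12, set 0) → L1-HIT  vc=[4, 21]

OUTCOME = VC-HIT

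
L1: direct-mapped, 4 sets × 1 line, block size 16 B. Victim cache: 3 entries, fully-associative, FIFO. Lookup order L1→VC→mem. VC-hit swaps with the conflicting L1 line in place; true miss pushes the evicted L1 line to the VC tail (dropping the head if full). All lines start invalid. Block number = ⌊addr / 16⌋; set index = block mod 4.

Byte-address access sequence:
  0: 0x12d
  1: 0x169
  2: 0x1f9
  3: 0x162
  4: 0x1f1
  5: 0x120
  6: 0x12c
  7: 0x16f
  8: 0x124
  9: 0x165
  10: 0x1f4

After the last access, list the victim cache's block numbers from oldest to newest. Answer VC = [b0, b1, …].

  [0] addr=0x12d blk=18 s=2: MISS | VC []
  [1] addr=0x169 blk=22 s=2: MISS | VC [18]
  [2] addr=0x1f9 blk=31 s=3: MISS | VC [18]
  [3] addr=0x162 blk=22 s=2: L1-HIT | VC [18]
  [4] addr=0x1f1 blk=31 s=3: L1-HIT | VC [18]
  [5] addr=0x120 blk=18 s=2: VC-HIT | VC [22]
  [6] addr=0x12c blk=18 s=2: L1-HIT | VC [22]
  [7] addr=0x16f blk=22 s=2: VC-HIT | VC [18]
  [8] addr=0x124 blk=18 s=2: VC-HIT | VC [22]
  [9] addr=0x165 blk=22 s=2: VC-HIT | VC [18]
  [10] addr=0x1f4 blk=31 s=3: L1-HIT | VC [18]

VC = [18]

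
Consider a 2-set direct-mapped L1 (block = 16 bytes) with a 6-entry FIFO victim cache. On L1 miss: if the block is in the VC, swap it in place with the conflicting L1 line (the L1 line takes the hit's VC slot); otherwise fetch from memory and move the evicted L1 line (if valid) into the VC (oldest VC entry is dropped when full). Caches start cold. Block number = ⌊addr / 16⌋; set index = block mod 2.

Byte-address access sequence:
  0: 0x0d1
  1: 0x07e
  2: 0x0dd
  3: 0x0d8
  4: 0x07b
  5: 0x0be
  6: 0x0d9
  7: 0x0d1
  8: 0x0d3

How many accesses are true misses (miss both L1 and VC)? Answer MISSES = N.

MISSES = 3

#0 0xd1→b13/s1 MISS; vc=[]
#1 0x7e→b7/s1 MISS; vc=[13]
#2 0xdd→b13/s1 VC-HIT; vc=[7]
#3 0xd8→b13/s1 L1-HIT; vc=[7]
#4 0x7b→b7/s1 VC-HIT; vc=[13]
#5 0xbe→b11/s1 MISS; vc=[13,7]
#6 0xd9→b13/s1 VC-HIT; vc=[11,7]
#7 0xd1→b13/s1 L1-HIT; vc=[11,7]
#8 0xd3→b13/s1 L1-HIT; vc=[11,7]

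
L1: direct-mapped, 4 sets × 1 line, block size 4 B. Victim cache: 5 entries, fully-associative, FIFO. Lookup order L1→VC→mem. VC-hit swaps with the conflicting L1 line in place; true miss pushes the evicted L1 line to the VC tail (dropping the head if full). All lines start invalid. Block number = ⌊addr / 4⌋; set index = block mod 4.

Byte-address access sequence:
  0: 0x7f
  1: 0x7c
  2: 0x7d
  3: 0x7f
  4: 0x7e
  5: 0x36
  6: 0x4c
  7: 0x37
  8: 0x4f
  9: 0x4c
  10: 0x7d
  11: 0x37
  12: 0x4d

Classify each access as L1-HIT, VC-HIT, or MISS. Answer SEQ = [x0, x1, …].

SEQ = [MISS, L1-HIT, L1-HIT, L1-HIT, L1-HIT, MISS, MISS, L1-HIT, L1-HIT, L1-HIT, VC-HIT, L1-HIT, VC-HIT]

  [0] addr=0x7f blk=31 s=3: MISS | VC []
  [1] addr=0x7c blk=31 s=3: L1-HIT | VC []
  [2] addr=0x7d blk=31 s=3: L1-HIT | VC []
  [3] addr=0x7f blk=31 s=3: L1-HIT | VC []
  [4] addr=0x7e blk=31 s=3: L1-HIT | VC []
  [5] addr=0x36 blk=13 s=1: MISS | VC []
  [6] addr=0x4c blk=19 s=3: MISS | VC [31]
  [7] addr=0x37 blk=13 s=1: L1-HIT | VC [31]
  [8] addr=0x4f blk=19 s=3: L1-HIT | VC [31]
  [9] addr=0x4c blk=19 s=3: L1-HIT | VC [31]
  [10] addr=0x7d blk=31 s=3: VC-HIT | VC [19]
  [11] addr=0x37 blk=13 s=1: L1-HIT | VC [19]
  [12] addr=0x4d blk=19 s=3: VC-HIT | VC [31]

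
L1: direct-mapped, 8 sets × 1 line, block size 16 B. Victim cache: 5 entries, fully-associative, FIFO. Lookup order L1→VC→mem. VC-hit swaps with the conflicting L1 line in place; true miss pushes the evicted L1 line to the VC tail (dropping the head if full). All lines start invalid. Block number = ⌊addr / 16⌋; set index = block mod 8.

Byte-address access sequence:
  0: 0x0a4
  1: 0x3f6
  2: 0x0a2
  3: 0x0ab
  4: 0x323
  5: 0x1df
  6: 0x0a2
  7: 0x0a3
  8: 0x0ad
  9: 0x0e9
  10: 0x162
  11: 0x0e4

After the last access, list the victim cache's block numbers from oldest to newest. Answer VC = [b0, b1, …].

#0 0xa4→b10/s2 MISS; vc=[]
#1 0x3f6→b63/s7 MISS; vc=[]
#2 0xa2→b10/s2 L1-HIT; vc=[]
#3 0xab→b10/s2 L1-HIT; vc=[]
#4 0x323→b50/s2 MISS; vc=[10]
#5 0x1df→b29/s5 MISS; vc=[10]
#6 0xa2→b10/s2 VC-HIT; vc=[50]
#7 0xa3→b10/s2 L1-HIT; vc=[50]
#8 0xad→b10/s2 L1-HIT; vc=[50]
#9 0xe9→b14/s6 MISS; vc=[50]
#10 0x162→b22/s6 MISS; vc=[50,14]
#11 0xe4→b14/s6 VC-HIT; vc=[50,22]

VC = [50, 22]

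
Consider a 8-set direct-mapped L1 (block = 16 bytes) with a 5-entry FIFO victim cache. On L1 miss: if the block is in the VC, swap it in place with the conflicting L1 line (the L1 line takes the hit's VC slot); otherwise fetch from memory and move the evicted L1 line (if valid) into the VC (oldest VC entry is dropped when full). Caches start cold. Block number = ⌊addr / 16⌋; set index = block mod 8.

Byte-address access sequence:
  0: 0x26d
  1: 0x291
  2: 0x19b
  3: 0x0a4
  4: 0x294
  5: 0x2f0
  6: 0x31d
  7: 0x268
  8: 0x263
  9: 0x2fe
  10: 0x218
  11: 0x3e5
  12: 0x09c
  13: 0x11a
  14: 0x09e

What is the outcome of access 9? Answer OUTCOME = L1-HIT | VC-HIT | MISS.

OUTCOME = L1-HIT

#0 0x26d→b38/s6 MISS; vc=[]
#1 0x291→b41/s1 MISS; vc=[]
#2 0x19b→b25/s1 MISS; vc=[41]
#3 0xa4→b10/s2 MISS; vc=[41]
#4 0x294→b41/s1 VC-HIT; vc=[25]
#5 0x2f0→b47/s7 MISS; vc=[25]
#6 0x31d→b49/s1 MISS; vc=[25,41]
#7 0x268→b38/s6 L1-HIT; vc=[25,41]
#8 0x263→b38/s6 L1-HIT; vc=[25,41]
#9 0x2fe→b47/s7 L1-HIT; vc=[25,41]
#10 0x218→b33/s1 MISS; vc=[25,41,49]
#11 0x3e5→b62/s6 MISS; vc=[25,41,49,38]
#12 0x9c→b9/s1 MISS; vc=[25,41,49,38,33]
#13 0x11a→b17/s1 MISS; vc=[41,49,38,33,9]
#14 0x9e→b9/s1 VC-HIT; vc=[41,49,38,33,17]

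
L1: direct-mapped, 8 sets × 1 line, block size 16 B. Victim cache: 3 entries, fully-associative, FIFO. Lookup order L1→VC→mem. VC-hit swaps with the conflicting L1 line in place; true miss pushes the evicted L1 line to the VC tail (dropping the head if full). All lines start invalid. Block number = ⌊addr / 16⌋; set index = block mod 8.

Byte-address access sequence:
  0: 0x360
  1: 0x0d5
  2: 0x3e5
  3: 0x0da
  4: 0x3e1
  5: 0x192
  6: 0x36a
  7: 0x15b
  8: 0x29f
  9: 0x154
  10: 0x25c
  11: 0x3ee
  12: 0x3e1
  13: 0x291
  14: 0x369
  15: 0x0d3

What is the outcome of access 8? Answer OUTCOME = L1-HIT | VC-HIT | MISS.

#0 0x360→b54/s6 MISS; vc=[]
#1 0xd5→b13/s5 MISS; vc=[]
#2 0x3e5→b62/s6 MISS; vc=[54]
#3 0xda→b13/s5 L1-HIT; vc=[54]
#4 0x3e1→b62/s6 L1-HIT; vc=[54]
#5 0x192→b25/s1 MISS; vc=[54]
#6 0x36a→b54/s6 VC-HIT; vc=[62]
#7 0x15b→b21/s5 MISS; vc=[62,13]
#8 0x29f→b41/s1 MISS; vc=[62,13,25]
#9 0x154→b21/s5 L1-HIT; vc=[62,13,25]
#10 0x25c→b37/s5 MISS; vc=[13,25,21]
#11 0x3ee→b62/s6 MISS; vc=[25,21,54]
#12 0x3e1→b62/s6 L1-HIT; vc=[25,21,54]
#13 0x291→b41/s1 L1-HIT; vc=[25,21,54]
#14 0x369→b54/s6 VC-HIT; vc=[25,21,62]
#15 0xd3→b13/s5 MISS; vc=[21,62,37]

OUTCOME = MISS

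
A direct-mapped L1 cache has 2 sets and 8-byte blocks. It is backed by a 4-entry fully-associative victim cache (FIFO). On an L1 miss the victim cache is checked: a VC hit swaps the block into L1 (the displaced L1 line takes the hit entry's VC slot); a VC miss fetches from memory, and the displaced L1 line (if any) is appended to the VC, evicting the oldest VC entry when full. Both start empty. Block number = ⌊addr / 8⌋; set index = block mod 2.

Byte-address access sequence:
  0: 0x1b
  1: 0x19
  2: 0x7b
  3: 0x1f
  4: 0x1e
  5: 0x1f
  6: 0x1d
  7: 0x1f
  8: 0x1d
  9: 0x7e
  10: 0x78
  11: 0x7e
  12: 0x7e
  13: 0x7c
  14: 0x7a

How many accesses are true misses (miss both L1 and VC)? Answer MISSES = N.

MISSES = 2

#0 0x1b→b3/s1 MISS; vc=[]
#1 0x19→b3/s1 L1-HIT; vc=[]
#2 0x7b→b15/s1 MISS; vc=[3]
#3 0x1f→b3/s1 VC-HIT; vc=[15]
#4 0x1e→b3/s1 L1-HIT; vc=[15]
#5 0x1f→b3/s1 L1-HIT; vc=[15]
#6 0x1d→b3/s1 L1-HIT; vc=[15]
#7 0x1f→b3/s1 L1-HIT; vc=[15]
#8 0x1d→b3/s1 L1-HIT; vc=[15]
#9 0x7e→b15/s1 VC-HIT; vc=[3]
#10 0x78→b15/s1 L1-HIT; vc=[3]
#11 0x7e→b15/s1 L1-HIT; vc=[3]
#12 0x7e→b15/s1 L1-HIT; vc=[3]
#13 0x7c→b15/s1 L1-HIT; vc=[3]
#14 0x7a→b15/s1 L1-HIT; vc=[3]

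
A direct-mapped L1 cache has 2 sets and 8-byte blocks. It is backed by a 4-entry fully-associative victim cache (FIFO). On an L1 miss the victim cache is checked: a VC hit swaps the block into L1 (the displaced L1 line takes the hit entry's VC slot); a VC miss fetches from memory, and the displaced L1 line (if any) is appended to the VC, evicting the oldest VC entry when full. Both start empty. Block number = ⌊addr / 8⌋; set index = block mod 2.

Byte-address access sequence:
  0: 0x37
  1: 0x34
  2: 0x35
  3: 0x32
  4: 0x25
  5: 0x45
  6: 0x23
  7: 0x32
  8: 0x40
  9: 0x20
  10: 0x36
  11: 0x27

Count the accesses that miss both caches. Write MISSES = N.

#0 0x37→b6/s0 MISS; vc=[]
#1 0x34→b6/s0 L1-HIT; vc=[]
#2 0x35→b6/s0 L1-HIT; vc=[]
#3 0x32→b6/s0 L1-HIT; vc=[]
#4 0x25→b4/s0 MISS; vc=[6]
#5 0x45→b8/s0 MISS; vc=[6,4]
#6 0x23→b4/s0 VC-HIT; vc=[6,8]
#7 0x32→b6/s0 VC-HIT; vc=[4,8]
#8 0x40→b8/s0 VC-HIT; vc=[4,6]
#9 0x20→b4/s0 VC-HIT; vc=[8,6]
#10 0x36→b6/s0 VC-HIT; vc=[8,4]
#11 0x27→b4/s0 VC-HIT; vc=[8,6]

MISSES = 3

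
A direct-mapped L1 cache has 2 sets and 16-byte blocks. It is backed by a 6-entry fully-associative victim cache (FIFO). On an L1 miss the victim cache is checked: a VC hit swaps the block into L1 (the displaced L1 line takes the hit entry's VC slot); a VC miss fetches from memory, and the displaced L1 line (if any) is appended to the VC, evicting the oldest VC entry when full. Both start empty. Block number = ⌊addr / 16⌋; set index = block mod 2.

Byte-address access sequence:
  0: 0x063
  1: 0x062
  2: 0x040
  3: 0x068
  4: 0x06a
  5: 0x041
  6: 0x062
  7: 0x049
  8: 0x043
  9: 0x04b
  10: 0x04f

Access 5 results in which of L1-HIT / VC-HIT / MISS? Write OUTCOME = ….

OUTCOME = VC-HIT

#0 0x63→b6/s0 MISS; vc=[]
#1 0x62→b6/s0 L1-HIT; vc=[]
#2 0x40→b4/s0 MISS; vc=[6]
#3 0x68→b6/s0 VC-HIT; vc=[4]
#4 0x6a→b6/s0 L1-HIT; vc=[4]
#5 0x41→b4/s0 VC-HIT; vc=[6]
#6 0x62→b6/s0 VC-HIT; vc=[4]
#7 0x49→b4/s0 VC-HIT; vc=[6]
#8 0x43→b4/s0 L1-HIT; vc=[6]
#9 0x4b→b4/s0 L1-HIT; vc=[6]
#10 0x4f→b4/s0 L1-HIT; vc=[6]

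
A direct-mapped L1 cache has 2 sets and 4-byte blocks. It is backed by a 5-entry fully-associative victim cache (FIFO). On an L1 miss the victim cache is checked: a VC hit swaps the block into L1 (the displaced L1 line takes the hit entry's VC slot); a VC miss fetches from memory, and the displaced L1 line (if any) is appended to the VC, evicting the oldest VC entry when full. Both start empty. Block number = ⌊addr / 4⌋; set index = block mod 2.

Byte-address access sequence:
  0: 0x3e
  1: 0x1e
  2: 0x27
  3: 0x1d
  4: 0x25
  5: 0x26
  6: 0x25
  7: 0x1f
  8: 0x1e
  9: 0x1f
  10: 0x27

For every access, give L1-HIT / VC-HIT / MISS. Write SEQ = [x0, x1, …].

#0 0x3e→b15/s1 MISS; vc=[]
#1 0x1e→b7/s1 MISS; vc=[15]
#2 0x27→b9/s1 MISS; vc=[15,7]
#3 0x1d→b7/s1 VC-HIT; vc=[15,9]
#4 0x25→b9/s1 VC-HIT; vc=[15,7]
#5 0x26→b9/s1 L1-HIT; vc=[15,7]
#6 0x25→b9/s1 L1-HIT; vc=[15,7]
#7 0x1f→b7/s1 VC-HIT; vc=[15,9]
#8 0x1e→b7/s1 L1-HIT; vc=[15,9]
#9 0x1f→b7/s1 L1-HIT; vc=[15,9]
#10 0x27→b9/s1 VC-HIT; vc=[15,7]

SEQ = [MISS, MISS, MISS, VC-HIT, VC-HIT, L1-HIT, L1-HIT, VC-HIT, L1-HIT, L1-HIT, VC-HIT]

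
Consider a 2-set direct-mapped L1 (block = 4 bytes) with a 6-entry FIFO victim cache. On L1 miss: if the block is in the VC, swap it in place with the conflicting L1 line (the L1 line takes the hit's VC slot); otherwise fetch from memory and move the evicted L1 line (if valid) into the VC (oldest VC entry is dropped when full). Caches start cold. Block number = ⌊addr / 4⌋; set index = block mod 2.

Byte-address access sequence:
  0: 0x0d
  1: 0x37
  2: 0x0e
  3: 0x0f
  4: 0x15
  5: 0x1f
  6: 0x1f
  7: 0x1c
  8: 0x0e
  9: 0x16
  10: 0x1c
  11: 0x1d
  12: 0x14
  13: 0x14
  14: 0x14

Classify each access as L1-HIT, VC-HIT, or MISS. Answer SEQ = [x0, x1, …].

  [0] addr=0xd blk=3 s=1: MISS | VC []
  [1] addr=0x37 blk=13 s=1: MISS | VC [3]
  [2] addr=0xe blk=3 s=1: VC-HIT | VC [13]
  [3] addr=0xf blk=3 s=1: L1-HIT | VC [13]
  [4] addr=0x15 blk=5 s=1: MISS | VC [13, 3]
  [5] addr=0x1f blk=7 s=1: MISS | VC [13, 3, 5]
  [6] addr=0x1f blk=7 s=1: L1-HIT | VC [13, 3, 5]
  [7] addr=0x1c blk=7 s=1: L1-HIT | VC [13, 3, 5]
  [8] addr=0xe blk=3 s=1: VC-HIT | VC [13, 7, 5]
  [9] addr=0x16 blk=5 s=1: VC-HIT | VC [13, 7, 3]
  [10] addr=0x1c blk=7 s=1: VC-HIT | VC [13, 5, 3]
  [11] addr=0x1d blk=7 s=1: L1-HIT | VC [13, 5, 3]
  [12] addr=0x14 blk=5 s=1: VC-HIT | VC [13, 7, 3]
  [13] addr=0x14 blk=5 s=1: L1-HIT | VC [13, 7, 3]
  [14] addr=0x14 blk=5 s=1: L1-HIT | VC [13, 7, 3]

SEQ = [MISS, MISS, VC-HIT, L1-HIT, MISS, MISS, L1-HIT, L1-HIT, VC-HIT, VC-HIT, VC-HIT, L1-HIT, VC-HIT, L1-HIT, L1-HIT]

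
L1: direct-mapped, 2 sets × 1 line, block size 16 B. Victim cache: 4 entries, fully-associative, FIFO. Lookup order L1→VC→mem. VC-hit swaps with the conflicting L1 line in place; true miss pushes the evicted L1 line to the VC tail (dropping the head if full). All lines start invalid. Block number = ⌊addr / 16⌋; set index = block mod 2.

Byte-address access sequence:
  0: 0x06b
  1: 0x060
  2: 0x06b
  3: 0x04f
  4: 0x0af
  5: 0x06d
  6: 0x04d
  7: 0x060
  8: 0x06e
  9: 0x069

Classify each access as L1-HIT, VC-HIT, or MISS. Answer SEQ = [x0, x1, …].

SEQ = [MISS, L1-HIT, L1-HIT, MISS, MISS, VC-HIT, VC-HIT, VC-HIT, L1-HIT, L1-HIT]

  [0] addr=0x6b blk=6 s=0: MISS | VC []
  [1] addr=0x60 blk=6 s=0: L1-HIT | VC []
  [2] addr=0x6b blk=6 s=0: L1-HIT | VC []
  [3] addr=0x4f blk=4 s=0: MISS | VC [6]
  [4] addr=0xaf blk=10 s=0: MISS | VC [6, 4]
  [5] addr=0x6d blk=6 s=0: VC-HIT | VC [10, 4]
  [6] addr=0x4d blk=4 s=0: VC-HIT | VC [10, 6]
  [7] addr=0x60 blk=6 s=0: VC-HIT | VC [10, 4]
  [8] addr=0x6e blk=6 s=0: L1-HIT | VC [10, 4]
  [9] addr=0x69 blk=6 s=0: L1-HIT | VC [10, 4]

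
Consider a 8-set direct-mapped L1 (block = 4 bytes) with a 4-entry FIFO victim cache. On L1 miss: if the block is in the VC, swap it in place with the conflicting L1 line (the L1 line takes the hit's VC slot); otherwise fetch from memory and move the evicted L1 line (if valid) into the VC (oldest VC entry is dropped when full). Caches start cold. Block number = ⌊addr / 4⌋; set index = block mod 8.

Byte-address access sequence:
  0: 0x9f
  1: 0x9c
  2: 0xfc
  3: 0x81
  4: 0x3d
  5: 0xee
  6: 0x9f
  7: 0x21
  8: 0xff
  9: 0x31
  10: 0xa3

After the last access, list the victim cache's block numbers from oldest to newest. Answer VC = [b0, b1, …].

  [0] addr=0x9f blk=39 s=7: MISS | VC []
  [1] addr=0x9c blk=39 s=7: L1-HIT | VC []
  [2] addr=0xfc blk=63 s=7: MISS | VC [39]
  [3] addr=0x81 blk=32 s=0: MISS | VC [39]
  [4] addr=0x3d blk=15 s=7: MISS | VC [39, 63]
  [5] addr=0xee blk=59 s=3: MISS | VC [39, 63]
  [6] addr=0x9f blk=39 s=7: VC-HIT | VC [15, 63]
  [7] addr=0x21 blk=8 s=0: MISS | VC [15, 63, 32]
  [8] addr=0xff blk=63 s=7: VC-HIT | VC [15, 39, 32]
  [9] addr=0x31 blk=12 s=4: MISS | VC [15, 39, 32]
  [10] addr=0xa3 blk=40 s=0: MISS | VC [15, 39, 32, 8]

VC = [15, 39, 32, 8]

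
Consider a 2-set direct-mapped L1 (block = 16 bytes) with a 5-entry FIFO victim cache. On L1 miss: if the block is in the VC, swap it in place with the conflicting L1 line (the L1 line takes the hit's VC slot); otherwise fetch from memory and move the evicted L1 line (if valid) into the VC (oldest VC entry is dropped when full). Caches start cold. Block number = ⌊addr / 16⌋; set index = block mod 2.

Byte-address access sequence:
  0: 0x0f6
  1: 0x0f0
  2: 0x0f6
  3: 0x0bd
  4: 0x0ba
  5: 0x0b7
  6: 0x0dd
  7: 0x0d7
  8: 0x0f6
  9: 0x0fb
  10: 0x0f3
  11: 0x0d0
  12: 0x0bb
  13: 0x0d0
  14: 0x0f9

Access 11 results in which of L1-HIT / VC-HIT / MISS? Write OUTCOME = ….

OUTCOME = VC-HIT

  [0] addr=0xf6 blk=15 s=1: MISS | VC []
  [1] addr=0xf0 blk=15 s=1: L1-HIT | VC []
  [2] addr=0xf6 blk=15 s=1: L1-HIT | VC []
  [3] addr=0xbd blk=11 s=1: MISS | VC [15]
  [4] addr=0xba blk=11 s=1: L1-HIT | VC [15]
  [5] addr=0xb7 blk=11 s=1: L1-HIT | VC [15]
  [6] addr=0xdd blk=13 s=1: MISS | VC [15, 11]
  [7] addr=0xd7 blk=13 s=1: L1-HIT | VC [15, 11]
  [8] addr=0xf6 blk=15 s=1: VC-HIT | VC [13, 11]
  [9] addr=0xfb blk=15 s=1: L1-HIT | VC [13, 11]
  [10] addr=0xf3 blk=15 s=1: L1-HIT | VC [13, 11]
  [11] addr=0xd0 blk=13 s=1: VC-HIT | VC [15, 11]
  [12] addr=0xbb blk=11 s=1: VC-HIT | VC [15, 13]
  [13] addr=0xd0 blk=13 s=1: VC-HIT | VC [15, 11]
  [14] addr=0xf9 blk=15 s=1: VC-HIT | VC [13, 11]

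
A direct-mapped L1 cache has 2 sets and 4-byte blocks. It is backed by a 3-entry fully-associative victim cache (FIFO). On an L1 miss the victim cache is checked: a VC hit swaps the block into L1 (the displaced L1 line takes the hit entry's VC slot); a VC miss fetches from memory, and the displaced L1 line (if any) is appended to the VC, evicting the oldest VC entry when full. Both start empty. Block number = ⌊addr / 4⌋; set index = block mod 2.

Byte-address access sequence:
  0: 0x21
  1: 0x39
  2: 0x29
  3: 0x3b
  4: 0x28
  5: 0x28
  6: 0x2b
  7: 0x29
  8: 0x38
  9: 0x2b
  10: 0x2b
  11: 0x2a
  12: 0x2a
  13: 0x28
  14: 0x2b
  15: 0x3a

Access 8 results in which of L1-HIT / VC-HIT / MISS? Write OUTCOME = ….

OUTCOME = VC-HIT

#0 0x21→b8/s0 MISS; vc=[]
#1 0x39→b14/s0 MISS; vc=[8]
#2 0x29→b10/s0 MISS; vc=[8,14]
#3 0x3b→b14/s0 VC-HIT; vc=[8,10]
#4 0x28→b10/s0 VC-HIT; vc=[8,14]
#5 0x28→b10/s0 L1-HIT; vc=[8,14]
#6 0x2b→b10/s0 L1-HIT; vc=[8,14]
#7 0x29→b10/s0 L1-HIT; vc=[8,14]
#8 0x38→b14/s0 VC-HIT; vc=[8,10]
#9 0x2b→b10/s0 VC-HIT; vc=[8,14]
#10 0x2b→b10/s0 L1-HIT; vc=[8,14]
#11 0x2a→b10/s0 L1-HIT; vc=[8,14]
#12 0x2a→b10/s0 L1-HIT; vc=[8,14]
#13 0x28→b10/s0 L1-HIT; vc=[8,14]
#14 0x2b→b10/s0 L1-HIT; vc=[8,14]
#15 0x3a→b14/s0 VC-HIT; vc=[8,10]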